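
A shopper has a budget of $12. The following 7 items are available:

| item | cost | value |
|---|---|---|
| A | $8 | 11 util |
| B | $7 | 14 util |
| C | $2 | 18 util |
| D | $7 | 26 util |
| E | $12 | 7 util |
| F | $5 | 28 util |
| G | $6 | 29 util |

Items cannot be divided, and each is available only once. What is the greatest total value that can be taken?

57 util

Check high-value combinations within $12:
- F+G: cost 5+6=11, value 28+29=57
- D+F: cost 7+5=12, value 26+28=54
- C+G: cost 2+6=8, value 18+29=47
- C+F: cost 2+5=7, value 18+28=46
Best: 57 util.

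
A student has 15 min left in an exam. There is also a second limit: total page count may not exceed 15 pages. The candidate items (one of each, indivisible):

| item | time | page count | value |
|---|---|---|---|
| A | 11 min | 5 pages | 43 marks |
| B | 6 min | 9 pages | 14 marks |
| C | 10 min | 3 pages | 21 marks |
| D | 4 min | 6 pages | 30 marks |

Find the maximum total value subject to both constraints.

73 marks

Feasible sets respecting both limits:
- A+D: time 15, page count 11, value 73
- C+D: time 14, page count 9, value 51
- B+D: time 10, page count 15, value 44
Best: 73 marks.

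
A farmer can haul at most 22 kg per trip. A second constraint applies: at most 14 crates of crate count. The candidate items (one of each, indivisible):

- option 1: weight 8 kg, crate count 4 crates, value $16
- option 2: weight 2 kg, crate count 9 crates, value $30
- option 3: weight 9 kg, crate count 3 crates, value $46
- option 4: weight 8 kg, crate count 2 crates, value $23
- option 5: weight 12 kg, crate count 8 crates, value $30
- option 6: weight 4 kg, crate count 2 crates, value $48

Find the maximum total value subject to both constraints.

$124

Feasible sets respecting both limits:
- option 2+option 3+option 6: weight 15, crate count 14, value 124
- option 3+option 4+option 6: weight 21, crate count 7, value 117
- option 1+option 3+option 6: weight 21, crate count 9, value 110
- option 2+option 4+option 6: weight 14, crate count 13, value 101
Best: $124.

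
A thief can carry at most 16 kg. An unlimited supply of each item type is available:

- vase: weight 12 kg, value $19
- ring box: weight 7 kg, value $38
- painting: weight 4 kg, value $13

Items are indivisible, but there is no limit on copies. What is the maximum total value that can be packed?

$76

Best value-per-unit is ring box at 38/7, and filling with it alone uses weight 2×7=14. No mix of the others beats 2×38 = 76.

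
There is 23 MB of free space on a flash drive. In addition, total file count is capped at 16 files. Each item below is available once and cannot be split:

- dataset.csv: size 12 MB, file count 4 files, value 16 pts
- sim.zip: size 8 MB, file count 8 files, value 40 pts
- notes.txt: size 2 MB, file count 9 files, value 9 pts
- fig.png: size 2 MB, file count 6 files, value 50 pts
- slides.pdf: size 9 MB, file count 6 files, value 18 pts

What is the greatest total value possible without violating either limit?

90 pts

Feasible sets respecting both limits:
- sim.zip+fig.png: size 10, file count 14, value 90
- dataset.csv+fig.png+slides.pdf: size 23, file count 16, value 84
- fig.png+slides.pdf: size 11, file count 12, value 68
Best: 90 pts.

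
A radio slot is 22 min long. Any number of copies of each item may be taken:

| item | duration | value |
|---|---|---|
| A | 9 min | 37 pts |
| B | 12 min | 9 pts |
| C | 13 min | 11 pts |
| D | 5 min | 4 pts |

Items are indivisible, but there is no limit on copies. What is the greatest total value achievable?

74 pts

Best value-per-unit is A at 37/9, and filling with it alone uses duration 2×9=18. No mix of the others beats 2×37 = 74.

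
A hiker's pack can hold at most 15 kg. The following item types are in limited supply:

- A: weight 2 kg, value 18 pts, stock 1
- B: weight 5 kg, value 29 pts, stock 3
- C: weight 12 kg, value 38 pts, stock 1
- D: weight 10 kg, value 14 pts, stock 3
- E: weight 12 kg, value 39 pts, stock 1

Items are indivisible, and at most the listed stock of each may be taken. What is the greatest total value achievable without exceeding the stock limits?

Best selections within weight 15 and stock limits:
- 3×B: weight 15, value 87
- 1×A + 2×B: weight 12, value 76
- 2×B: weight 10, value 58
- 1×A + 1×E: weight 14, value 57
Best: 87 pts.

87 pts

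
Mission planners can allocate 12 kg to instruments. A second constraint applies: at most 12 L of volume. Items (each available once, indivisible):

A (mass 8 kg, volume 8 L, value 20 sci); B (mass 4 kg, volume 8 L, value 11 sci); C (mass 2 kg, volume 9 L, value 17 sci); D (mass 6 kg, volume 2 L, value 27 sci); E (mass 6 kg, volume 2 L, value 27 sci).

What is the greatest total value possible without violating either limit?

Feasible sets respecting both limits:
- D+E: mass 12, volume 4, value 54
- C+D: mass 8, volume 11, value 44
- C+E: mass 8, volume 11, value 44
Best: 54 sci.

54 sci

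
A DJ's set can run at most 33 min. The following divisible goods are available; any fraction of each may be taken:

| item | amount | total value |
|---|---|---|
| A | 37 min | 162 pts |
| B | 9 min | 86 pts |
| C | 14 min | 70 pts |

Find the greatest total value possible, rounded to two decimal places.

Take in order of value per unit:
- B (86/9 per unit): all 9 → value 86, running total 86.00
- C (70/14 per unit): all 14 → value 70, running total 156.00
- A (162/37 per unit): 10 of 37 → value 10×162/37 = 43.7838, running total 199.78
Total 199.78.

199.78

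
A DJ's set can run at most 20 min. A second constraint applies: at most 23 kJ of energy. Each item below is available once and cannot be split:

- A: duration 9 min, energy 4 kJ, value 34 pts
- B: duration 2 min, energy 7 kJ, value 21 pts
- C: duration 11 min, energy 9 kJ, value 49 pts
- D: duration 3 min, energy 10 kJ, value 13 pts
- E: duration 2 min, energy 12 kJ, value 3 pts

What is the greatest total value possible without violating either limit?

Feasible sets respecting both limits:
- A+C: duration 20, energy 13, value 83
- B+C: duration 13, energy 16, value 70
- A+B+D: duration 14, energy 21, value 68
- C+D: duration 14, energy 19, value 62
Best: 83 pts.

83 pts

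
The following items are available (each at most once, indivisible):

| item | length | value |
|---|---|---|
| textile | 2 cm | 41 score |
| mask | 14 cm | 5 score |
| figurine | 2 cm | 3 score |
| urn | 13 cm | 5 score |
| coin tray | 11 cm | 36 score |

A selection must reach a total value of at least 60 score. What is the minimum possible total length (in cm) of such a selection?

Subsets with value ≥ 60, sorted by total length:
- textile+coin tray: length 13, value 77
- textile+figurine+coin tray: length 15, value 80
Minimum length: 13 cm.

13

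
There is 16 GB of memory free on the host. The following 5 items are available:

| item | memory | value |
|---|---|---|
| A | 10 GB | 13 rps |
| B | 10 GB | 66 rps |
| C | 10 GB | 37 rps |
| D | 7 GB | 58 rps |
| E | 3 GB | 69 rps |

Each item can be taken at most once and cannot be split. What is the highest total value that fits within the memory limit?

135 rps

Check high-value combinations within 16 GB:
- B+E: memory 10+3=13, value 66+69=135
- D+E: memory 7+3=10, value 58+69=127
- C+E: memory 10+3=13, value 37+69=106
- A+E: memory 10+3=13, value 13+69=82
Best: 135 rps.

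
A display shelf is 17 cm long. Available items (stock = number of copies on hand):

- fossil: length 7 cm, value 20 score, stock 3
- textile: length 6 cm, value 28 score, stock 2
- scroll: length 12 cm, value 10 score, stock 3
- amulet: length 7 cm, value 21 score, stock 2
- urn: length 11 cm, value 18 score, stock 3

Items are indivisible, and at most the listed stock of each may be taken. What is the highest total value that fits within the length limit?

Top feasible selections:
- 2×textile: length 12, value 56
- 1×textile + 1×amulet: length 13, value 49
Best: 56 score.

56 score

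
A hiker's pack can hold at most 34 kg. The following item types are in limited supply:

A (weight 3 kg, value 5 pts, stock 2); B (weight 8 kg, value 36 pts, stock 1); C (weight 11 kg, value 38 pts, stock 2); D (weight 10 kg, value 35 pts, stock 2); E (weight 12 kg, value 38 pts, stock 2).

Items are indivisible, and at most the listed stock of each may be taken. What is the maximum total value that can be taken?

Top feasible selections:
- 1×A + 1×B + 2×C: weight 33, value 117
- 1×A + 1×B + 1×C + 1×E: weight 34, value 117
Best: 117 pts.

117 pts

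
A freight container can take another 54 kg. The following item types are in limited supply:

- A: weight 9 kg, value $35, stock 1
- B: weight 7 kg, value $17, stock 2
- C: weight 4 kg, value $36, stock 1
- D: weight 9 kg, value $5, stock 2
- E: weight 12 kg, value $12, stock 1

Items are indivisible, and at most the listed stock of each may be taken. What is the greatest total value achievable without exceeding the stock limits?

$122

Top feasible selections:
- 1×A + 2×B + 1×C + 1×D + 1×E: weight 48, value 122
- 1×A + 2×B + 1×C + 1×E: weight 39, value 117
- 1×A + 2×B + 1×C + 2×D: weight 45, value 115
- 1×A + 2×B + 1×C + 1×D: weight 36, value 110
Best: $122.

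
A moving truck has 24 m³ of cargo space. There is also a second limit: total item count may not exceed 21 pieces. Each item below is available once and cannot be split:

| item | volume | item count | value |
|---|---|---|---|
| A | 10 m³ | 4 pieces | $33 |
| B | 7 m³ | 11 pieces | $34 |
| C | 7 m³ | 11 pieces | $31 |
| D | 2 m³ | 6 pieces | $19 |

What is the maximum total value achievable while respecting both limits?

Feasible sets respecting both limits:
- A+B+D: volume 19, item count 21, value 86
- A+C+D: volume 19, item count 21, value 83
- A+B: volume 17, item count 15, value 67
- A+C: volume 17, item count 15, value 64
Best: $86.

$86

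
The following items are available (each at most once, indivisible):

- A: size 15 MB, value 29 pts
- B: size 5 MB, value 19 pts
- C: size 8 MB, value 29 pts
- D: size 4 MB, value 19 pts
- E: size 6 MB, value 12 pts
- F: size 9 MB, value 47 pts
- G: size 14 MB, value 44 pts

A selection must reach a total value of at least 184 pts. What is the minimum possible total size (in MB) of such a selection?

Subsets with value ≥ 184, sorted by total size:
- A+B+C+D+F+G: size 55, value 187
- A+B+C+D+E+F+G: size 61, value 199
Minimum size: 55 MB.

55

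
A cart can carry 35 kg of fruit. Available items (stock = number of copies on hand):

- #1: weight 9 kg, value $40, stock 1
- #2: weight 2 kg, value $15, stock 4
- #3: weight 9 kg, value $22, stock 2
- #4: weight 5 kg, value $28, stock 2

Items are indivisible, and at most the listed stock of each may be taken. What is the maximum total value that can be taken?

Top feasible selections:
- 1×#1 + 3×#2 + 1×#3 + 2×#4: weight 34, value 163
- 1×#1 + 4×#2 + 2×#4: weight 27, value 156
- 1×#1 + 4×#2 + 1×#3 + 1×#4: weight 31, value 150
- 1×#1 + 2×#2 + 1×#3 + 2×#4: weight 32, value 148
Best: $163.

$163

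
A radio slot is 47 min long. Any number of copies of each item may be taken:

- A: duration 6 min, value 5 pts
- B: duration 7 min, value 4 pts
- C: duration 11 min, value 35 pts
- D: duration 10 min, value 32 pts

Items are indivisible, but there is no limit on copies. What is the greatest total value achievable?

140 pts

Best value-per-unit is D at 32/10; filling with it alone gives 4×32 = 128.
Optimal mix: 4×C → duration 44, value 140.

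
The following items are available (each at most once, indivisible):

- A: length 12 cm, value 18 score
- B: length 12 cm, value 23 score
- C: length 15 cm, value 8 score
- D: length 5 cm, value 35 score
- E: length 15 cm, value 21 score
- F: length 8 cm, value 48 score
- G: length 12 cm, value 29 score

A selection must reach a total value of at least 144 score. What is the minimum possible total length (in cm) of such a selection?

Subsets with value ≥ 144, sorted by total length:
- A+B+D+F+G: length 49, value 153
- B+D+E+F+G: length 52, value 156
Minimum length: 49 cm.

49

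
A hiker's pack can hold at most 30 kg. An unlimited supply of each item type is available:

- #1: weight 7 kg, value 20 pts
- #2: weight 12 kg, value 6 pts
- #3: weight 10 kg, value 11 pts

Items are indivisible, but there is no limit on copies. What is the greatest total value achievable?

80 pts

Best value-per-unit is #1 at 20/7, and filling with it alone uses weight 4×7=28. No mix of the others beats 4×20 = 80.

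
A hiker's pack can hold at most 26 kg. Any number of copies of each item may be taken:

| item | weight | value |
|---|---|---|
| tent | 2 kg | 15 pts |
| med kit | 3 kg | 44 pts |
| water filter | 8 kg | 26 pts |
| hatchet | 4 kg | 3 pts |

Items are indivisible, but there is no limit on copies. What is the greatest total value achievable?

Best value-per-unit is med kit at 44/3; filling with it alone gives 8×44 = 352.
Optimal mix: 1×tent + 8×med kit → weight 26, value 367.

367 pts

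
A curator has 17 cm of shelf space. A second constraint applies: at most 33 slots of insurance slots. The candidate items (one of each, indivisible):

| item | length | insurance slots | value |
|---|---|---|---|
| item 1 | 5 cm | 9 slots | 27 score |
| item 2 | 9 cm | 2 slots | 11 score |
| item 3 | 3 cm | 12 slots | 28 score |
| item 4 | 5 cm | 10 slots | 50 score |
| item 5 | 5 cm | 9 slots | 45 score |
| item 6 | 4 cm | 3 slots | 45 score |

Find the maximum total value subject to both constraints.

Feasible sets respecting both limits:
- item 1+item 3+item 5+item 6: length 17, insurance slots 33, value 145
- item 4+item 5+item 6: length 14, insurance slots 22, value 140
- item 3+item 4+item 5: length 13, insurance slots 31, value 123
- item 3+item 4+item 6: length 12, insurance slots 25, value 123
Best: 145 score.

145 score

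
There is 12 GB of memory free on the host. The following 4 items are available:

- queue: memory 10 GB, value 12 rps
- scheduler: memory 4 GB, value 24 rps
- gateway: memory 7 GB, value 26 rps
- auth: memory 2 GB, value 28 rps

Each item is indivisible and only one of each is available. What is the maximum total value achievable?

Check high-value combinations within 12 GB:
- gateway+auth: memory 7+2=9, value 26+28=54
- scheduler+auth: memory 4+2=6, value 24+28=52
- scheduler+gateway: memory 4+7=11, value 24+26=50
- queue+auth: memory 10+2=12, value 12+28=40
- auth: memory 2, value 28
Best: 54 rps.

54 rps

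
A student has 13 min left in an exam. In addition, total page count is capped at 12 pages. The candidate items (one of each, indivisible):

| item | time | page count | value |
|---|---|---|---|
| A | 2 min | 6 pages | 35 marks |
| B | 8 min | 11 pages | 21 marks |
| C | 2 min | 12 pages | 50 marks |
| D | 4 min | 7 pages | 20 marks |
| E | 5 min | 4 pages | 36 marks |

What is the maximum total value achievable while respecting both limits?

71 marks

Feasible sets respecting both limits:
- A+E: time 7, page count 10, value 71
- D+E: time 9, page count 11, value 56
- C: time 2, page count 12, value 50
Best: 71 marks.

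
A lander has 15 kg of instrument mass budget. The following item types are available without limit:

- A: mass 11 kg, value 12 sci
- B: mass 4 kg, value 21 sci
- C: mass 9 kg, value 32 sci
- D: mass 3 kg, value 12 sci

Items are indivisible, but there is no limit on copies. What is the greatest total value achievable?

75 sci

Best value-per-unit is B at 21/4; filling with it alone gives 3×21 = 63.
Optimal mix: 3×B + 1×D → mass 15, value 75.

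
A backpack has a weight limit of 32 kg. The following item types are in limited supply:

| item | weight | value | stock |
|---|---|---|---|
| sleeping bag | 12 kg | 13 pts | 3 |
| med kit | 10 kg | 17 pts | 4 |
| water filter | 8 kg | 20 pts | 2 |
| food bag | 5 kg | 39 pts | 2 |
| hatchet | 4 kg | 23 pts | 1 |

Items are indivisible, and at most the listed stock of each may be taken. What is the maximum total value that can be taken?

141 pts

Top feasible selections:
- 2×water filter + 2×food bag + 1×hatchet: weight 30, value 141
- 1×med kit + 1×water filter + 2×food bag + 1×hatchet: weight 32, value 138
Best: 141 pts.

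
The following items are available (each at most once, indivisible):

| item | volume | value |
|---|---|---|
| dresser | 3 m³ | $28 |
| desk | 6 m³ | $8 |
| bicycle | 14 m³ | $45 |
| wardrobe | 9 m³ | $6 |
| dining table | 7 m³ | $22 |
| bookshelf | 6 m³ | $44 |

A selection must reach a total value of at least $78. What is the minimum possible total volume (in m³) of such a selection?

Subsets with value ≥ 78, sorted by total volume:
- dresser+desk+bookshelf: volume 15, value 80
- dresser+dining table+bookshelf: volume 16, value 94
Minimum volume: 15 m³.

15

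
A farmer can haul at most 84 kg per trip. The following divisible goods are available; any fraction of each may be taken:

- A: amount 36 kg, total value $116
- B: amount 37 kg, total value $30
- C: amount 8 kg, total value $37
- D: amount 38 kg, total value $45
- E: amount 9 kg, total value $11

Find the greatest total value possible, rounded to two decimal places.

Take in order of value per unit:
- C (37/8 per unit): all 8 → value 37, running total 37.00
- A (116/36 per unit): all 36 → value 116, running total 153.00
- E (11/9 per unit): all 9 → value 11, running total 164.00
- D (45/38 per unit): 31 of 38 → value 31×45/38 = 36.7105, running total 200.71
Total 200.71.

200.71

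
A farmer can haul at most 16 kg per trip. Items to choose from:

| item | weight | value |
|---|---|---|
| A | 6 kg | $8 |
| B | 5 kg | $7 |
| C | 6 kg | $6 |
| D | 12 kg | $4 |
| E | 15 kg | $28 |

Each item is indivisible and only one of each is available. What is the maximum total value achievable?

Check high-value combinations within 16 kg:
- E: weight 15, value 28
- A+B: weight 6+5=11, value 8+7=15
- A+C: weight 6+6=12, value 8+6=14
- B+C: weight 5+6=11, value 7+6=13
Best: $28.

$28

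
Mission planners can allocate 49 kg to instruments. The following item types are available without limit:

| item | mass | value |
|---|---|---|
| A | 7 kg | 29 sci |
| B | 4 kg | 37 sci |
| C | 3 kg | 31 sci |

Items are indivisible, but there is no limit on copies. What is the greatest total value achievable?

Best value-per-unit is C at 31/3; filling with it alone gives 16×31 = 496.
Optimal mix: 1×B + 15×C → mass 49, value 502.

502 sci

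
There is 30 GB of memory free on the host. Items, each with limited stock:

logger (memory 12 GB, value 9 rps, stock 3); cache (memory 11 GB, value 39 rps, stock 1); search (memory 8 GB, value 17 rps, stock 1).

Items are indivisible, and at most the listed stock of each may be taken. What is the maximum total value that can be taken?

56 rps

Top feasible selections:
- 1×cache + 1×search: memory 19, value 56
- 1×logger + 1×cache: memory 23, value 48
Best: 56 rps.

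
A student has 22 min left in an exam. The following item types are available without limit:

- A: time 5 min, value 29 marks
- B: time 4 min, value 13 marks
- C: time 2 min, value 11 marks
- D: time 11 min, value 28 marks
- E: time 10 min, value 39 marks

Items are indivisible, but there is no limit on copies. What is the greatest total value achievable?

Best value-per-unit is A at 29/5; filling with it alone gives 4×29 = 116.
Optimal mix: 4×A + 1×C → time 22, value 127.

127 marks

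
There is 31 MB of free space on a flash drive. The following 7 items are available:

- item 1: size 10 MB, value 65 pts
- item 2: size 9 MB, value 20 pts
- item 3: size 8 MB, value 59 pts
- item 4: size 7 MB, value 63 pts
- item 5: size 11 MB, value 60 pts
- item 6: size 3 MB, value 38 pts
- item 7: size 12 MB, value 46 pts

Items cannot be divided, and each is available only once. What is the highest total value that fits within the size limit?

226 pts

This is a 0/1 knapsack; check combinations near the capacity.
- item 1+item 4+item 5+item 6: size 10+7+11+3=31, value 65+63+60+38=226
- item 1+item 3+item 4+item 6: size 10+8+7+3=28, value 65+59+63+38=225
- item 3+item 4+item 5+item 6: size 8+7+11+3=29, value 59+63+60+38=220
- item 3+item 4+item 6+item 7: size 8+7+3+12=30, value 59+63+38+46=206
Best: 226 pts.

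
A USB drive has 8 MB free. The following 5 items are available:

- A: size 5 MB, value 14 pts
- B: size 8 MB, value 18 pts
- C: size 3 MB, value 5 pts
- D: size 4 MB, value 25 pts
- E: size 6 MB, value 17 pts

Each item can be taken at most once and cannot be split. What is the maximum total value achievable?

Check high-value combinations within 8 MB:
- C+D: size 3+4=7, value 5+25=30
- D: size 4, value 25
- A+C: size 5+3=8, value 14+5=19
Best: 30 pts.

30 pts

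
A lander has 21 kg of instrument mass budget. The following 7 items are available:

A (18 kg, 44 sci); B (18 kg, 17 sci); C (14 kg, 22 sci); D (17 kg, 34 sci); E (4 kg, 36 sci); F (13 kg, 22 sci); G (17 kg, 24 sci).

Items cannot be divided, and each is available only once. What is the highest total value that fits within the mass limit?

70 sci

Check high-value combinations within 21 kg:
- D+E: mass 17+4=21, value 34+36=70
- E+G: mass 4+17=21, value 36+24=60
- E+F: mass 4+13=17, value 36+22=58
- C+E: mass 14+4=18, value 22+36=58
Best: 70 sci.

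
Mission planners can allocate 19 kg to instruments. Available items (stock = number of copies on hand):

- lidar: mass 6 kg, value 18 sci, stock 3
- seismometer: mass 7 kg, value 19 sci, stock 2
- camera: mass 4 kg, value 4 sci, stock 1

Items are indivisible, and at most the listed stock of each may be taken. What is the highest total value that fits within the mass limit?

55 sci

Top feasible selections:
- 2×lidar + 1×seismometer: mass 19, value 55
- 3×lidar: mass 18, value 54
Best: 55 sci.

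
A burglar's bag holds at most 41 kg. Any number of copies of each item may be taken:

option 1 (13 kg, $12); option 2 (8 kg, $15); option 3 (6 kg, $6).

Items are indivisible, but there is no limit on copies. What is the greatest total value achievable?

Best value-per-unit is option 2 at 15/8, and filling with it alone uses weight 5×8=40. No mix of the others beats 5×15 = 75.

$75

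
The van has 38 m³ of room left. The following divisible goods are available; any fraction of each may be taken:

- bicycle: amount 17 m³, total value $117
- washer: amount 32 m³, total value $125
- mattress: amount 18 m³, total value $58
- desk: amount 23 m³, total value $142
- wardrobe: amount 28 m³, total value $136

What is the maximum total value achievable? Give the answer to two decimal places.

Take in order of value per unit:
- bicycle (117/17 per unit): all 17 → value 117, running total 117.00
- desk (142/23 per unit): 21 of 23 → value 21×142/23 = 129.6522, running total 246.65
Total 246.65.

246.65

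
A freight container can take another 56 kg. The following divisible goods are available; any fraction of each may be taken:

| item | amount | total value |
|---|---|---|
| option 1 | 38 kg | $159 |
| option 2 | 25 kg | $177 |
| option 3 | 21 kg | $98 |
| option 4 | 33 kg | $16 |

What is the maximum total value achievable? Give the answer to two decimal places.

316.84

Take in order of value per unit:
- option 2 (177/25 per unit): all 25 → value 177, running total 177.00
- option 3 (98/21 per unit): all 21 → value 98, running total 275.00
- option 1 (159/38 per unit): 10 of 38 → value 10×159/38 = 41.8421, running total 316.84
Total 316.84.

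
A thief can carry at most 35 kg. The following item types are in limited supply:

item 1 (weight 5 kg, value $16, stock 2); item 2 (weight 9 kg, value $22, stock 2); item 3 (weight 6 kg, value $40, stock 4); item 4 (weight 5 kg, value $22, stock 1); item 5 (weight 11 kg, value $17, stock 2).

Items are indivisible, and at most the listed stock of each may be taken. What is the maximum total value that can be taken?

$198

Best selections within weight 35 and stock limits:
- 1×item 1 + 4×item 3 + 1×item 4: weight 34, value 198
- 2×item 1 + 4×item 3: weight 34, value 192
- 4×item 3 + 1×item 4: weight 29, value 182
Best: $198.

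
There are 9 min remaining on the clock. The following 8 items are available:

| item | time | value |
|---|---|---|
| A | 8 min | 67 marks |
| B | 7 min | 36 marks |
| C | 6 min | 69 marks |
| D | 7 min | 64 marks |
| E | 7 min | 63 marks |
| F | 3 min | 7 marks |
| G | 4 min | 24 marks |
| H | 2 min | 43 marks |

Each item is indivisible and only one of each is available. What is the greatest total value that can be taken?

112 marks

Check high-value combinations within 9 min:
- C+H: time 6+2=8, value 69+43=112
- D+H: time 7+2=9, value 64+43=107
- E+H: time 7+2=9, value 63+43=106
Best: 112 marks.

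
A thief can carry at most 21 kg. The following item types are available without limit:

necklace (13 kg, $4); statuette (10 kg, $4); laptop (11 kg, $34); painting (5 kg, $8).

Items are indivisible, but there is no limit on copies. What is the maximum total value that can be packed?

Best value-per-unit is laptop at 34/11; filling with it alone gives 1×34 = 34.
Optimal mix: 1×laptop + 2×painting → weight 21, value 50.

$50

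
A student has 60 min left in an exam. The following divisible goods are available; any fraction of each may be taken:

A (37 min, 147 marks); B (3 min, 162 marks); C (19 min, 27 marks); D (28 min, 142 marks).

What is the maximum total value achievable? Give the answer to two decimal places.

Take in order of value per unit:
- B (162/3 per unit): all 3 → value 162, running total 162.00
- D (142/28 per unit): all 28 → value 142, running total 304.00
- A (147/37 per unit): 29 of 37 → value 29×147/37 = 115.2162, running total 419.22
Total 419.22.

419.22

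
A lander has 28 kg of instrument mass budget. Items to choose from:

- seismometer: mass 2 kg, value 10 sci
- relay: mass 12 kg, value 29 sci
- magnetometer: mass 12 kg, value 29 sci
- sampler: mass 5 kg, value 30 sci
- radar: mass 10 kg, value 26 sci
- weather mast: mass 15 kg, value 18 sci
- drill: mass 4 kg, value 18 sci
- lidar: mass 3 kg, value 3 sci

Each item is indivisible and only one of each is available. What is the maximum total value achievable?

90 sci

This is a 0/1 knapsack; check combinations near the capacity.
- seismometer+relay+sampler+drill+lidar: mass 2+12+5+4+3=26, value 10+29+30+18+3=90
- seismometer+magnetometer+sampler+drill+lidar: mass 2+12+5+4+3=26, value 10+29+30+18+3=90
- seismometer+relay+sampler+drill: mass 2+12+5+4=23, value 10+29+30+18=87
- seismometer+magnetometer+sampler+drill: mass 2+12+5+4=23, value 10+29+30+18=87
Best: 90 sci.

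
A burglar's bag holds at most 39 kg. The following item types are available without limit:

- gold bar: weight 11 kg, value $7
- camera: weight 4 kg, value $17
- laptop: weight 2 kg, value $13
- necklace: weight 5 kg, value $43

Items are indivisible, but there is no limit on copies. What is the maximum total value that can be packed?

$327

Best value-per-unit is necklace at 43/5; filling with it alone gives 7×43 = 301.
Optimal mix: 2×laptop + 7×necklace → weight 39, value 327.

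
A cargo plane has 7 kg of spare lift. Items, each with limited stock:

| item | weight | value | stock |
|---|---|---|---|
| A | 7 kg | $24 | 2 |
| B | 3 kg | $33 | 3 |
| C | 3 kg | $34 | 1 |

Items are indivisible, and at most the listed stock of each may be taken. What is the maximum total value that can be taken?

$67

Best selections within weight 7 and stock limits:
- 1×B + 1×C: weight 6, value 67
- 2×B: weight 6, value 66
- 1×C: weight 3, value 34
Best: $67.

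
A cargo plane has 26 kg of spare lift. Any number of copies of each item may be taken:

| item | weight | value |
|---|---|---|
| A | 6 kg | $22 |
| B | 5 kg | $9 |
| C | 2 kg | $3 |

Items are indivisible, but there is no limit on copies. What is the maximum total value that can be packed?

Best value-per-unit is A at 22/6; filling with it alone gives 4×22 = 88.
Optimal mix: 4×A + 1×C → weight 26, value 91.

$91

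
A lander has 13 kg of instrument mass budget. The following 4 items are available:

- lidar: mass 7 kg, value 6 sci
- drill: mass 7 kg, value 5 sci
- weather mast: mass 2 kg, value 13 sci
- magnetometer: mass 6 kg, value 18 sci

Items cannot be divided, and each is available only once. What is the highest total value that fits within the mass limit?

Check high-value combinations within 13 kg:
- weather mast+magnetometer: mass 2+6=8, value 13+18=31
- lidar+magnetometer: mass 7+6=13, value 6+18=24
- drill+magnetometer: mass 7+6=13, value 5+18=23
- lidar+weather mast: mass 7+2=9, value 6+13=19
- magnetometer: mass 6, value 18
Best: 31 sci.

31 sci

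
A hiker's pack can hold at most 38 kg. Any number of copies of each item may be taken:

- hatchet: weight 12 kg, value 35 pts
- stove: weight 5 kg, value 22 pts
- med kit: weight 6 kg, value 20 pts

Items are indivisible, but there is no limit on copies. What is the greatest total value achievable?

154 pts

Best value-per-unit is stove at 22/5, and filling with it alone uses weight 7×5=35. No mix of the others beats 7×22 = 154.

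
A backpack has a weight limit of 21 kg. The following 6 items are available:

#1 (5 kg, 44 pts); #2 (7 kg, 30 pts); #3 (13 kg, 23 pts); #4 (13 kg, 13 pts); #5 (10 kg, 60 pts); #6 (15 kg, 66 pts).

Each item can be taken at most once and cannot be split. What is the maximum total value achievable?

110 pts

Check high-value combinations within 21 kg:
- #1+#6: weight 5+15=20, value 44+66=110
- #1+#5: weight 5+10=15, value 44+60=104
- #2+#5: weight 7+10=17, value 30+60=90
Best: 110 pts.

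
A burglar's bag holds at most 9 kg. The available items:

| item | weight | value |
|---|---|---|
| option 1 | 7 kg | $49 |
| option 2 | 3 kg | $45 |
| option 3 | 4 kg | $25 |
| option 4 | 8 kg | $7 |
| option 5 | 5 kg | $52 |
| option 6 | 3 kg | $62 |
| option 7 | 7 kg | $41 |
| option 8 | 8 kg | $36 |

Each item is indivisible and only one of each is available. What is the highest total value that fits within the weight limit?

Check high-value combinations within 9 kg:
- option 5+option 6: weight 5+3=8, value 52+62=114
- option 2+option 6: weight 3+3=6, value 45+62=107
- option 2+option 5: weight 3+5=8, value 45+52=97
- option 3+option 6: weight 4+3=7, value 25+62=87
Best: $114.

$114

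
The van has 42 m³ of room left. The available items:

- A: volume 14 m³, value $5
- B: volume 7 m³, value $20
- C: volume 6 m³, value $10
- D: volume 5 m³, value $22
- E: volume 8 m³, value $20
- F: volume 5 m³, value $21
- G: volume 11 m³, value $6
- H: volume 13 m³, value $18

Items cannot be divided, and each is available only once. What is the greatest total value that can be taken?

$101

Check high-value combinations within 42 m³:
- B+D+E+F+H: volume 7+5+8+5+13=38, value 20+22+20+21+18=101
- B+C+D+E+F+G: volume 7+6+5+8+5+11=42, value 20+10+22+20+21+6=99
- B+C+D+E+F: volume 7+6+5+8+5=31, value 20+10+22+20+21=93
Best: $101.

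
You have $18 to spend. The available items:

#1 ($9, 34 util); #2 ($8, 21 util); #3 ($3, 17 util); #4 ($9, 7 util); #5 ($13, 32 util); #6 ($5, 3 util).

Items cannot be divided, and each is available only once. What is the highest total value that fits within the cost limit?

55 util

Check high-value combinations within $18:
- #1+#2: cost 9+8=17, value 34+21=55
- #1+#3+#6: cost 9+3+5=17, value 34+17+3=54
- #1+#3: cost 9+3=12, value 34+17=51
- #3+#5: cost 3+13=16, value 17+32=49
Best: 55 util.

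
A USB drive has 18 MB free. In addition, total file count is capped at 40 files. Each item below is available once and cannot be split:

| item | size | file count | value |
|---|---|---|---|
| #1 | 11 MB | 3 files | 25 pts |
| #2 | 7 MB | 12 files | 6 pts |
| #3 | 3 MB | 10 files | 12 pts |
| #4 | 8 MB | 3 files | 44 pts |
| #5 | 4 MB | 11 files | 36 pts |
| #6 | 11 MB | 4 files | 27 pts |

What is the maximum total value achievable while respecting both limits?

Feasible sets respecting both limits:
- #3+#4+#5: size 15, file count 24, value 92
- #4+#5: size 12, file count 14, value 80
- #3+#5+#6: size 18, file count 25, value 75
Best: 92 pts.

92 pts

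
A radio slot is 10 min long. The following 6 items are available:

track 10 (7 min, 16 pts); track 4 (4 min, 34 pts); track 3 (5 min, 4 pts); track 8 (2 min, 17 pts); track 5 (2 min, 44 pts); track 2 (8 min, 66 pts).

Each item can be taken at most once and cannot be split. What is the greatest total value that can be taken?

110 pts

This is a 0/1 knapsack; check combinations near the capacity.
- track 5+track 2: duration 2+8=10, value 44+66=110
- track 4+track 8+track 5: duration 4+2+2=8, value 34+17+44=95
- track 8+track 2: duration 2+8=10, value 17+66=83
Best: 110 pts.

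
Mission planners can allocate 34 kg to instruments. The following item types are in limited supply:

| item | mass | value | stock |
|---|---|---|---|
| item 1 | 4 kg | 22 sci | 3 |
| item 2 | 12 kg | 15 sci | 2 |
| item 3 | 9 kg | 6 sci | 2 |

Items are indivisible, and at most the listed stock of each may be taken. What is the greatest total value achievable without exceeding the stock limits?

Top feasible selections:
- 3×item 1 + 1×item 2 + 1×item 3: mass 33, value 87
- 3×item 1 + 1×item 2: mass 24, value 81
Best: 87 sci.

87 sci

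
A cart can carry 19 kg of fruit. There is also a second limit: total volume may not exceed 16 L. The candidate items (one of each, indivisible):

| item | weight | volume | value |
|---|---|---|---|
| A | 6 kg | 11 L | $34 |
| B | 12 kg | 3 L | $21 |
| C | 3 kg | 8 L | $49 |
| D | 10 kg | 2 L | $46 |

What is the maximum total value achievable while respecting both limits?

$95

Feasible sets respecting both limits:
- C+D: weight 13, volume 10, value 95
- A+D: weight 16, volume 13, value 80
- B+C: weight 15, volume 11, value 70
Best: $95.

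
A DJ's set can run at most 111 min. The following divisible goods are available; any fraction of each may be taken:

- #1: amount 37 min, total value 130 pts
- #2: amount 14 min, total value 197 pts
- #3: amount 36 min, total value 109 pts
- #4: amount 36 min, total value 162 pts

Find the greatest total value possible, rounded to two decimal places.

561.67

Take in order of value per unit:
- #2 (197/14 per unit): all 14 → value 197, running total 197.00
- #4 (162/36 per unit): all 36 → value 162, running total 359.00
- #1 (130/37 per unit): all 37 → value 130, running total 489.00
- #3 (109/36 per unit): 24 of 36 → value 24×109/36 = 72.6667, running total 561.67
Total 561.67.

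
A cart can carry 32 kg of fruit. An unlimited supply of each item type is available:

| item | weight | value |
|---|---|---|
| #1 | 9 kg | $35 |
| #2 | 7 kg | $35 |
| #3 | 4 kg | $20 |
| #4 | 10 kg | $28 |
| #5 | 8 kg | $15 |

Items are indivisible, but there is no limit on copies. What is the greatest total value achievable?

Best value-per-unit is #2 at 35/7; filling with it alone gives 4×35 = 140.
Optimal mix: 4×#2 + 1×#3 → weight 32, value 160.

$160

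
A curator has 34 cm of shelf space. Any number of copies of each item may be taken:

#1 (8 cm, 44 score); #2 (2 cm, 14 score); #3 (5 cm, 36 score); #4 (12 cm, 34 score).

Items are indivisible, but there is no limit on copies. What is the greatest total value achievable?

Best value-per-unit is #3 at 36/5; filling with it alone gives 6×36 = 216.
Optimal mix: 2×#2 + 6×#3 → length 34, value 244.

244 score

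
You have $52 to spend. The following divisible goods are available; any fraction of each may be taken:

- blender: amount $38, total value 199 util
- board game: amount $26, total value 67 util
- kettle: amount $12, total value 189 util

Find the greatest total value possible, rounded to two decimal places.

393.15

Take in order of value per unit:
- kettle (189/12 per unit): all 12 → value 189, running total 189.00
- blender (199/38 per unit): all 38 → value 199, running total 388.00
- board game (67/26 per unit): 2 of 26 → value 2×67/26 = 5.1538, running total 393.15
Total 393.15.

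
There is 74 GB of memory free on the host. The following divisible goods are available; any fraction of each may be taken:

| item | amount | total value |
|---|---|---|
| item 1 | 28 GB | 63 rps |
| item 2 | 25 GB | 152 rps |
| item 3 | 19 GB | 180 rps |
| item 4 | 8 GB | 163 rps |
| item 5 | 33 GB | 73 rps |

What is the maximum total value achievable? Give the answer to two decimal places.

544.50

Take in order of value per unit:
- item 4 (163/8 per unit): all 8 → value 163, running total 163.00
- item 3 (180/19 per unit): all 19 → value 180, running total 343.00
- item 2 (152/25 per unit): all 25 → value 152, running total 495.00
- item 1 (63/28 per unit): 22 of 28 → value 22×63/28 = 49.5000, running total 544.50
Total 544.50.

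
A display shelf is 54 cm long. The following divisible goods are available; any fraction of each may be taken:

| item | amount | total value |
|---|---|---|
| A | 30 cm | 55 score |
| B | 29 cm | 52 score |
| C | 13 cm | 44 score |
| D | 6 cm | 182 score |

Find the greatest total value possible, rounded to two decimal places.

Take in order of value per unit:
- D (182/6 per unit): all 6 → value 182, running total 182.00
- C (44/13 per unit): all 13 → value 44, running total 226.00
- A (55/30 per unit): all 30 → value 55, running total 281.00
- B (52/29 per unit): 5 of 29 → value 5×52/29 = 8.9655, running total 289.97
Total 289.97.

289.97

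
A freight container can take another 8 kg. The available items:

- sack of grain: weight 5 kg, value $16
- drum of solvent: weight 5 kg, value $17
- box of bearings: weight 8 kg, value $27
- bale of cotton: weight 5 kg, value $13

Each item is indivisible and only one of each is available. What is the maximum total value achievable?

Check high-value combinations within 8 kg:
- box of bearings: weight 8, value 27
- drum of solvent: weight 5, value 17
- sack of grain: weight 5, value 16
- bale of cotton: weight 5, value 13
Best: $27.

$27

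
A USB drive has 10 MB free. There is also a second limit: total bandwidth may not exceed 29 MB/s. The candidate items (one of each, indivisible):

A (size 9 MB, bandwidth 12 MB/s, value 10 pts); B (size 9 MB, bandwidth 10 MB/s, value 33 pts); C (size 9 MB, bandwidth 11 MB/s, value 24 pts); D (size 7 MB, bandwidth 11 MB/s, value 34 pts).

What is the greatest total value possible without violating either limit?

Feasible sets respecting both limits:
- D: size 7, bandwidth 11, value 34
- B: size 9, bandwidth 10, value 33
- C: size 9, bandwidth 11, value 24
Best: 34 pts.

34 pts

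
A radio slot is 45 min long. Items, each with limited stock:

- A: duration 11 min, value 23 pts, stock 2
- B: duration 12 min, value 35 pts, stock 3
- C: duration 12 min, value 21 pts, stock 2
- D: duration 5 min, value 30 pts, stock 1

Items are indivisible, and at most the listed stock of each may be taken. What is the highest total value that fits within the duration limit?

Best selections within duration 45 and stock limits:
- 3×B + 1×D: duration 41, value 135
- 1×A + 2×B + 1×D: duration 40, value 123
- 2×B + 1×C + 1×D: duration 41, value 121
- 2×A + 1×B + 1×D: duration 39, value 111
Best: 135 pts.

135 pts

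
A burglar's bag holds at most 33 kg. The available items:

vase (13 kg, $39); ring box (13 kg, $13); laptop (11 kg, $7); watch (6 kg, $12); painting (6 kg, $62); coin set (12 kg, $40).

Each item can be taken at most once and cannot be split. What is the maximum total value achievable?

$141

Check high-value combinations within 33 kg:
- vase+painting+coin set: weight 13+6+12=31, value 39+62+40=141
- ring box+painting+coin set: weight 13+6+12=31, value 13+62+40=115
- watch+painting+coin set: weight 6+6+12=24, value 12+62+40=114
- vase+ring box+painting: weight 13+13+6=32, value 39+13+62=114
Best: $141.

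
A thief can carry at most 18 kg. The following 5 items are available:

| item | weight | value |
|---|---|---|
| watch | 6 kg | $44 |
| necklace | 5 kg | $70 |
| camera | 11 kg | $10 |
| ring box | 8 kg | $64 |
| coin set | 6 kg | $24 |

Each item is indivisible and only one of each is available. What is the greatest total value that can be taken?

$138

This is a 0/1 knapsack; check combinations near the capacity.
- watch+necklace+coin set: weight 6+5+6=17, value 44+70+24=138
- necklace+ring box: weight 5+8=13, value 70+64=134
- watch+necklace: weight 6+5=11, value 44+70=114
Best: $138.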